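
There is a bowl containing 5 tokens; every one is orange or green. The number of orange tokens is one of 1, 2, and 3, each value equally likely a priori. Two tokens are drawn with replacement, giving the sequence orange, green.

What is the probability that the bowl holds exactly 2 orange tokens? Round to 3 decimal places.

0.375

Under each hypothesis, the probability of the observed sequence is: P(data | r = 1) = (1/5)(4/5) = 4/25; P(data | r = 2) = (2/5)(3/5) = 6/25; P(data | r = 3) = (3/5)(2/5) = 6/25.
Multiplying each by its prior: 1/3 · 4/25 = 4/75, 1/3 · 6/25 = 2/25, 1/3 · 6/25 = 2/25; these sum to 16/75.
Therefore the posterior P(r = 2 | data) = (2/25) / (16/75) = 3/8.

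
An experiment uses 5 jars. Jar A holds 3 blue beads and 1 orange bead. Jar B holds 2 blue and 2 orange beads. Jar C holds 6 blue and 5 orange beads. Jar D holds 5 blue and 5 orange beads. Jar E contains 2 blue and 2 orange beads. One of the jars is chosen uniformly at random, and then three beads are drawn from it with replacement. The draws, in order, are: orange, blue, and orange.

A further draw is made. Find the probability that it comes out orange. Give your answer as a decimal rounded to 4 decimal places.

The likelihood of the observed sequence under each hypothesis: P(data | jar A) = (1/4)(3/4)(1/4) = 0.046875; P(data | jar B) = (2/4)(2/4)(2/4) = 0.125; P(data | jar C) = (5/11)(6/11)(5/11) = 0.1127; P(data | jar D) = (5/10)(5/10)(5/10) = 0.125; P(data | jar E) = (2/4)(2/4)(2/4) = 0.125.
Weighting by the prior gives 1/5 · 0.046875 = 0.009375, 1/5 · 0.125 = 0.025, 1/5 · 0.1127 = 0.022539, 1/5 · 0.125 = 0.025, 1/5 · 0.125 = 0.025; these sum to 0.10691.
Dividing through by the total gives posterior P(jar A | data) = 0.087687, P(jar B | data) = 0.23383, P(jar C | data) = 0.21082, P(jar D | data) = 0.23383, P(jar E | data) = 0.23383.
The predictive probability is P(orange next | data) = (1/4)(0.087687) + (1/2)(0.23383) + (5/11)(0.21082) + (1/2)(0.23383) + (1/2)(0.23383) = 0.4685.

0.4685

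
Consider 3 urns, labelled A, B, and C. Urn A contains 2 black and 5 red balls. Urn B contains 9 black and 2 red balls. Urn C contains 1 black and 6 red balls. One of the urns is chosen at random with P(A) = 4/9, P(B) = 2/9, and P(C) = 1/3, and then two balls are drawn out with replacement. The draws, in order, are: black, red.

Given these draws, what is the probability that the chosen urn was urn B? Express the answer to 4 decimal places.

0.2009

Compute the likelihood of the observed sequence for each case: P(data | urn A) = (2/7)(5/7) = 0.20408; P(data | urn B) = (9/11)(2/11) = 0.14876; P(data | urn C) = (1/7)(6/7) = 0.12245.
Weighting by the prior gives 4/9 · 0.20408 = 0.090703, 2/9 · 0.14876 = 0.033058, 1/3 · 0.12245 = 0.040816; summing to 0.16458.
So P(urn B | data) = (0.033058) / (0.16458) = 0.20087.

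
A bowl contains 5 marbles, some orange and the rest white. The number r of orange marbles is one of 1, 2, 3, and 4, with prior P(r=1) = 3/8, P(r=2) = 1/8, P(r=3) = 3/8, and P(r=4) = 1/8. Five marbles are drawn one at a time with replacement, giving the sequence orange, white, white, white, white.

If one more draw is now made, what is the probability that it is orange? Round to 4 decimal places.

The likelihood of the observed sequence under each hypothesis: P(data | r = 1) = (1/5)(4/5)(4/5)(4/5)(4/5) = 0.08192; P(data | r = 2) = (2/5)(3/5)(3/5)(3/5)(3/5) = 0.05184; P(data | r = 3) = (3/5)(2/5)(2/5)(2/5)(2/5) = 0.01536; P(data | r = 4) = (4/5)(1/5)(1/5)(1/5)(1/5) = 0.00128.
The prior-weighted likelihoods are 3/8 · 0.08192 = 0.03072, 1/8 · 0.05184 = 0.00648, 3/8 · 0.01536 = 0.00576, 1/8 · 0.00128 = 0.00016; these sum to 0.04312.
Normalising, the posterior is P(r = 1 | data) = 0.71243, P(r = 2 | data) = 0.15028, P(r = 3 | data) = 0.13358, P(r = 4 | data) = 0.0037106.
So P(orange next | data) = Σ P(orange next | H) P(H | data) = (1/5)(0.71243) + (2/5)(0.15028) + (3/5)(0.13358) + (4/5)(0.0037106) = 0.28571.

0.2857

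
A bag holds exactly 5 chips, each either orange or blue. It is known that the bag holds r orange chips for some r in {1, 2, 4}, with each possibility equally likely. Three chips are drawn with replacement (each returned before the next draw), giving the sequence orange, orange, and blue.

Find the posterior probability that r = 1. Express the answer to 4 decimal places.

0.1250

For each hypothesis, P(data | H) works out to: P(data | r = 1) = (1/5)(1/5)(4/5) = 4/125; P(data | r = 2) = (2/5)(2/5)(3/5) = 12/125; P(data | r = 4) = (4/5)(4/5)(1/5) = 16/125.
The prior-weighted likelihoods are 1/3 · 4/125 = 4/375, 1/3 · 12/125 = 4/125, 1/3 · 16/125 = 16/375; with total 32/375.
Hence P(r = 1 | data) = (4/375) / (32/375) = 1/8.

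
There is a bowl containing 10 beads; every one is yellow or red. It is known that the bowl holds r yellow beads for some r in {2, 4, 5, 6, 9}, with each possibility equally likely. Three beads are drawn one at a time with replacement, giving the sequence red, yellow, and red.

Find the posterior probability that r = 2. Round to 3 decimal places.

For each hypothesis, P(data | H) works out to: P(data | r = 2) = (8/10)(2/10)(8/10) = 0.128; P(data | r = 4) = (6/10)(4/10)(6/10) = 0.144; P(data | r = 5) = (5/10)(5/10)(5/10) = 0.125; P(data | r = 6) = (4/10)(6/10)(4/10) = 0.096; P(data | r = 9) = (1/10)(9/10)(1/10) = 0.009.
The prior-weighted likelihoods are 1/5 · 0.128 = 0.0256, 1/5 · 0.144 = 0.0288, 1/5 · 0.125 = 0.025, 1/5 · 0.096 = 0.0192, 1/5 · 0.009 = 0.0018; with total 0.1004.
So P(r = 2 | data) = (0.0256) / (0.1004) = 0.25498.

0.255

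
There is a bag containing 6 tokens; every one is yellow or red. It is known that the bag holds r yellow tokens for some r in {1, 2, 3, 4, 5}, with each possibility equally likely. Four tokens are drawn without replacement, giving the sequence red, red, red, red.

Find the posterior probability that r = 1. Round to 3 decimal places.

0.833

Compute the likelihood of the observed sequence for each case: P(data | r = 1) = (5/6)(4/5)(3/4)(2/3) = 1/3; P(data | r = 2) = (4/6)(3/5)(2/4)(1/3) = 1/15; P(data | r = 3) = (3/6)(2/5)(1/4)(0/3) = 0; P(data | r = 4) = (2/6)(1/5)(0/4) = 0; P(data | r = 5) = (1/6)(0/5) = 0.
Weighting by the prior gives 1/5 · 1/3 = 1/15, 1/5 · 1/15 = 1/75, 1/5 · 0 = 0, 1/5 · 0 = 0, 1/5 · 0 = 0; summing to 2/25.
Hence P(r = 1 | data) = (1/15) / (2/25) = 5/6.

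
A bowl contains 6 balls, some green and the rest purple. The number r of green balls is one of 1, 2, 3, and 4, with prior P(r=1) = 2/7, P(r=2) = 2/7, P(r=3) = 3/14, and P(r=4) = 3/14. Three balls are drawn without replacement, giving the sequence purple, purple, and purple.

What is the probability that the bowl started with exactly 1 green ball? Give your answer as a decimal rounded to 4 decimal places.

The likelihood of the observed sequence under each hypothesis: P(data | r = 1) = (5/6)(4/5)(3/4) = 1/2; P(data | r = 2) = (4/6)(3/5)(2/4) = 1/5; P(data | r = 3) = (3/6)(2/5)(1/4) = 1/20; P(data | r = 4) = (2/6)(1/5)(0/4) = 0.
Weighting by the prior gives 2/7 · 1/2 = 1/7, 2/7 · 1/5 = 2/35, 3/14 · 1/20 = 3/280, 3/14 · 0 = 0; with total 59/280.
By Bayes' rule, P(r = 1 | data) = (1/7) / (59/280) = 40/59.

0.6780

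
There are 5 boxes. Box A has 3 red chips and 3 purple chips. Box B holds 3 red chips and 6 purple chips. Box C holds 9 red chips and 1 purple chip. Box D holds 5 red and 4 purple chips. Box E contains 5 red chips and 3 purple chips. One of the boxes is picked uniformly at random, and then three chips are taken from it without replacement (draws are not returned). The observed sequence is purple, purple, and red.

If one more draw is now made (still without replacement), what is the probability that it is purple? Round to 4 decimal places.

Under each hypothesis, the probability of the observed sequence is: P(data | box A) = (3/6)(2/5)(3/4) = 0.15; P(data | box B) = (6/9)(5/8)(3/7) = 0.17857; P(data | box C) = (1/10)(0/9) = 0; P(data | box D) = (4/9)(3/8)(5/7) = 0.11905; P(data | box E) = (3/8)(2/7)(5/6) = 0.089286.
Weighting by the prior gives 1/5 · 0.15 = 0.03, 1/5 · 0.17857 = 0.035714, 1/5 · 0 = 0, 1/5 · 0.11905 = 0.02381, 1/5 · 0.089286 = 0.017857; with total 0.10738.
Dividing through by the total gives posterior P(box A | data) = 0.27938, P(box B | data) = 0.33259, P(box C | data) = 0, P(box D | data) = 0.22173, P(box E | data) = 0.1663.
Averaging over the posterior, P(purple next | data) = (1/3)(0.27938) + (2/3)(0.33259) + (1/3)(0.22173) + (1/5)(0.1663) = 0.42203.

0.4220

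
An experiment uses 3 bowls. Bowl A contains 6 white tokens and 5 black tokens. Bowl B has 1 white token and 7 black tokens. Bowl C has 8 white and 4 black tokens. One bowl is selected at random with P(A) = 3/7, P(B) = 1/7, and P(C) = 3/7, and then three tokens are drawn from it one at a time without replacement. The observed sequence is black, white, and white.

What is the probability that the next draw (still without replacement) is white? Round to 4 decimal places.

0.5881

Compute the likelihood of the observed sequence for each case: P(data | bowl A) = (5/11)(6/10)(5/9) = 5/33; P(data | bowl B) = (7/8)(1/7)(0/6) = 0; P(data | bowl C) = (4/12)(8/11)(7/10) = 28/165.
The prior-weighted likelihoods are 3/7 · 5/33 = 5/77, 1/7 · 0 = 0, 3/7 · 28/165 = 4/55; these sum to 53/385.
Dividing through by the total gives posterior P(bowl A | data) = 25/53, P(bowl B | data) = 0, P(bowl C | data) = 28/53.
So P(white next | data) = Σ P(white next | H) P(H | data) = (1/2)(25/53) + (2/3)(28/53) = 187/318.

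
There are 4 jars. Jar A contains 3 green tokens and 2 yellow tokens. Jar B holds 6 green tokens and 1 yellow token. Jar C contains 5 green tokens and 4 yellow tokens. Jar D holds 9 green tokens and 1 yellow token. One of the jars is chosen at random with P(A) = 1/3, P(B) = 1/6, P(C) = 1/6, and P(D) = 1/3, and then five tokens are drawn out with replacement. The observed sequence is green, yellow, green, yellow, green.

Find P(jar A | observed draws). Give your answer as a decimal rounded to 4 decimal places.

Under each hypothesis, the probability of the observed sequence is: P(data | jar A) = (3/5)(2/5)(3/5)(2/5)(3/5) = 0.03456; P(data | jar B) = (6/7)(1/7)(6/7)(1/7)(6/7) = 0.012852; P(data | jar C) = (5/9)(4/9)(5/9)(4/9)(5/9) = 0.03387; P(data | jar D) = (9/10)(1/10)(9/10)(1/10)(9/10) = 0.00729.
The prior-weighted likelihoods are 1/3 · 0.03456 = 0.01152, 1/6 · 0.012852 = 0.002142, 1/6 · 0.03387 = 0.005645, 1/3 · 0.00729 = 0.00243; these sum to 0.021737.
So P(jar A | data) = (0.01152) / (0.021737) = 0.52997.

0.5300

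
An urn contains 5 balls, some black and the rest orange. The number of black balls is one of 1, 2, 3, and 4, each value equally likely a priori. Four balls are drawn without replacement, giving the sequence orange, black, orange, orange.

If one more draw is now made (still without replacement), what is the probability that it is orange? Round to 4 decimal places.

Under each hypothesis, the probability of the observed sequence is: P(data | r = 1) = (4/5)(1/4)(3/3)(2/2) = 1/5; P(data | r = 2) = (3/5)(2/4)(2/3)(1/2) = 1/10; P(data | r = 3) = (2/5)(3/4)(1/3)(0/2) = 0; P(data | r = 4) = (1/5)(4/4)(0/3) = 0.
Weighting by the prior gives 1/4 · 1/5 = 1/20, 1/4 · 1/10 = 1/40, 1/4 · 0 = 0, 1/4 · 0 = 0; summing to 3/40.
Normalising, the posterior is P(r = 1 | data) = 2/3, P(r = 2 | data) = 1/3, P(r = 3 | data) = 0, P(r = 4 | data) = 0.
Averaging over the posterior, P(orange next | data) = (1)(2/3) + (0)(1/3) = 2/3.

0.6667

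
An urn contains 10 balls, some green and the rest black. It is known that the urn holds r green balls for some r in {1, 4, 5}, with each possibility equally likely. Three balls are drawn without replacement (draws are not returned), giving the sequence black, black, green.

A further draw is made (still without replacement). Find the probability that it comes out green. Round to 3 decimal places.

0.372

The likelihood of the observed sequence under each hypothesis: P(data | r = 1) = (9/10)(8/9)(1/8) = 1/10; P(data | r = 4) = (6/10)(5/9)(4/8) = 1/6; P(data | r = 5) = (5/10)(4/9)(5/8) = 5/36.
The prior-weighted likelihoods are 1/3 · 1/10 = 1/30, 1/3 · 1/6 = 1/18, 1/3 · 5/36 = 5/108; these sum to 73/540.
The posterior is then P(r = 1 | data) = 18/73, P(r = 4 | data) = 30/73, P(r = 5 | data) = 25/73.
So P(green next | data) = Σ P(green next | H) P(H | data) = (0)(18/73) + (3/7)(30/73) + (4/7)(25/73) = 190/511.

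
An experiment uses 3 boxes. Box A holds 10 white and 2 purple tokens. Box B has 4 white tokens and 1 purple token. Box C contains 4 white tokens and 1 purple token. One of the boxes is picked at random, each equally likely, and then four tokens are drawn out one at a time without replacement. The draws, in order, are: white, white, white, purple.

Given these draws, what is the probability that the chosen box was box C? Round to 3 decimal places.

The likelihood of the observed sequence under each hypothesis: P(data | box A) = (10/12)(9/11)(8/10)(2/9) = 4/33; P(data | box B) = (4/5)(3/4)(2/3)(1/2) = 1/5; P(data | box C) = (4/5)(3/4)(2/3)(1/2) = 1/5.
Weighting by the prior gives 1/3 · 4/33 = 4/99, 1/3 · 1/5 = 1/15, 1/3 · 1/5 = 1/15; these sum to 86/495.
Therefore the posterior P(box C | data) = (1/15) / (86/495) = 33/86.

0.384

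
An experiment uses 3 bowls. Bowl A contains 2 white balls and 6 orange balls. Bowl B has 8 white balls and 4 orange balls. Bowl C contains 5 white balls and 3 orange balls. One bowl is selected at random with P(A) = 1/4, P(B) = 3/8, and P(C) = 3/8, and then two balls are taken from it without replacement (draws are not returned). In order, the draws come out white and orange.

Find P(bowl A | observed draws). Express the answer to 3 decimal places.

0.219

Compute the likelihood of the observed sequence for each case: P(data | bowl A) = (2/8)(6/7) = 0.21429; P(data | bowl B) = (8/12)(4/11) = 0.24242; P(data | bowl C) = (5/8)(3/7) = 0.26786.
The prior-weighted likelihoods are 1/4 · 0.21429 = 0.053571, 3/8 · 0.24242 = 0.090909, 3/8 · 0.26786 = 0.10045; with total 0.24493.
By Bayes' rule, P(bowl A | data) = (0.053571) / (0.24493) = 0.21872.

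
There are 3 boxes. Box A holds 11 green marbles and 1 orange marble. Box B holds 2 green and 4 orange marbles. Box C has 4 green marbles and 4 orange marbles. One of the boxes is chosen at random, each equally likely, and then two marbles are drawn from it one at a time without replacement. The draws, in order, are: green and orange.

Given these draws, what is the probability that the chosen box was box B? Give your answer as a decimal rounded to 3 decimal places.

0.419

The likelihood of the observed sequence under each hypothesis: P(data | box A) = (11/12)(1/11) = 1/12; P(data | box B) = (2/6)(4/5) = 4/15; P(data | box C) = (4/8)(4/7) = 2/7.
Weighting by the prior gives 1/3 · 1/12 = 1/36, 1/3 · 4/15 = 4/45, 1/3 · 2/7 = 2/21; summing to 89/420.
So P(box B | data) = (4/45) / (89/420) = 112/267.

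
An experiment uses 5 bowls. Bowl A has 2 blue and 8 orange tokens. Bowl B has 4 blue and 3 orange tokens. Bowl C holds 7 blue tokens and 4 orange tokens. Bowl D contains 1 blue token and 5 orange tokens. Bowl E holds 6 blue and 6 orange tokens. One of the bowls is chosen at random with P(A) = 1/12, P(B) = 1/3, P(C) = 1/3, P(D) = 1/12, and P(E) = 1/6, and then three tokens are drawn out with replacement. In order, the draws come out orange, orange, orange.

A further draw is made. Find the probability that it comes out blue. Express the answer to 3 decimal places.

Compute the likelihood of the observed sequence for each case: P(data | bowl A) = (8/10)(8/10)(8/10) = 0.512; P(data | bowl B) = (3/7)(3/7)(3/7) = 0.078717; P(data | bowl C) = (4/11)(4/11)(4/11) = 0.048084; P(data | bowl D) = (5/6)(5/6)(5/6) = 0.5787; P(data | bowl E) = (6/12)(6/12)(6/12) = 0.125.
Multiplying each by its prior: 1/12 · 0.512 = 0.042667, 1/3 · 0.078717 = 0.026239, 1/3 · 0.048084 = 0.016028, 1/12 · 0.5787 = 0.048225, 1/6 · 0.125 = 0.020833; with total 0.15399.
The posterior is then P(bowl A | data) = 0.27707, P(bowl B | data) = 0.17039, P(bowl C | data) = 0.10408, P(bowl D | data) = 0.31317, P(bowl E | data) = 0.13529.
So P(blue next | data) = Σ P(blue next | H) P(H | data) = (1/5)(0.27707) + (4/7)(0.17039) + (7/11)(0.10408) + (1/6)(0.31317) + (1/2)(0.13529) = 0.33885.

0.339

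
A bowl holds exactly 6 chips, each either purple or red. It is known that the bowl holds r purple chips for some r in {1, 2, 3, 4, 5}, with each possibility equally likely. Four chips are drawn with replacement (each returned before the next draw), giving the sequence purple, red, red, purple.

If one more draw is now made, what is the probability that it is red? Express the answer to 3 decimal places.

0.500

For each hypothesis, P(data | H) works out to: P(data | r = 1) = (1/6)(5/6)(5/6)(1/6) = 0.01929; P(data | r = 2) = (2/6)(4/6)(4/6)(2/6) = 0.049383; P(data | r = 3) = (3/6)(3/6)(3/6)(3/6) = 0.0625; P(data | r = 4) = (4/6)(2/6)(2/6)(4/6) = 0.049383; P(data | r = 5) = (5/6)(1/6)(1/6)(5/6) = 0.01929.
Multiplying each by its prior: 1/5 · 0.01929 = 0.003858, 1/5 · 0.049383 = 0.0098765, 1/5 · 0.0625 = 0.0125, 1/5 · 0.049383 = 0.0098765, 1/5 · 0.01929 = 0.003858; summing to 0.039969.
The posterior is then P(r = 1 | data) = 0.096525, P(r = 2 | data) = 0.2471, P(r = 3 | data) = 0.31274, P(r = 4 | data) = 0.2471, P(r = 5 | data) = 0.096525.
Averaging over the posterior, P(red next | data) = (5/6)(0.096525) + (2/3)(0.2471) + (1/2)(0.31274) + (1/3)(0.2471) + (1/6)(0.096525) = 0.5.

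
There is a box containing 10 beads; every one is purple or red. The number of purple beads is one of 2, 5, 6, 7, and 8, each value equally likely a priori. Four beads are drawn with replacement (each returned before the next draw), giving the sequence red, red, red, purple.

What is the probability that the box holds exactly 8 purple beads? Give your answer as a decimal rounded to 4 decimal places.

The likelihood of the observed sequence under each hypothesis: P(data | r = 2) = (8/10)(8/10)(8/10)(2/10) = 0.1024; P(data | r = 5) = (5/10)(5/10)(5/10)(5/10) = 0.0625; P(data | r = 6) = (4/10)(4/10)(4/10)(6/10) = 0.0384; P(data | r = 7) = (3/10)(3/10)(3/10)(7/10) = 0.0189; P(data | r = 8) = (2/10)(2/10)(2/10)(8/10) = 0.0064.
Multiplying each by its prior: 1/5 · 0.1024 = 0.02048, 1/5 · 0.0625 = 0.0125, 1/5 · 0.0384 = 0.00768, 1/5 · 0.0189 = 0.00378, 1/5 · 0.0064 = 0.00128; these sum to 0.04572.
Hence P(r = 8 | data) = (0.00128) / (0.04572) = 0.027997.

0.0280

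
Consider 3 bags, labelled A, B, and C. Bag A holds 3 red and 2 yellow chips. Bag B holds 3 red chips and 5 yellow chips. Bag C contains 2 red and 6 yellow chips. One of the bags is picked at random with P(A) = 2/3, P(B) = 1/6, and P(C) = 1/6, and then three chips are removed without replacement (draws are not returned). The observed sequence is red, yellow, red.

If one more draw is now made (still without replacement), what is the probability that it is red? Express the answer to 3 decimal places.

Compute the likelihood of the observed sequence for each case: P(data | bag A) = (3/5)(2/4)(2/3) = 1/5; P(data | bag B) = (3/8)(5/7)(2/6) = 5/56; P(data | bag C) = (2/8)(6/7)(1/6) = 1/28.
The prior-weighted likelihoods are 2/3 · 1/5 = 2/15, 1/6 · 5/56 = 5/336, 1/6 · 1/28 = 1/168; summing to 37/240.
Normalising, the posterior is P(bag A | data) = 32/37, P(bag B | data) = 25/259, P(bag C | data) = 10/259.
So P(red next | data) = Σ P(red next | H) P(H | data) = (1/2)(32/37) + (1/5)(25/259) + (0)(10/259) = 117/259.

0.452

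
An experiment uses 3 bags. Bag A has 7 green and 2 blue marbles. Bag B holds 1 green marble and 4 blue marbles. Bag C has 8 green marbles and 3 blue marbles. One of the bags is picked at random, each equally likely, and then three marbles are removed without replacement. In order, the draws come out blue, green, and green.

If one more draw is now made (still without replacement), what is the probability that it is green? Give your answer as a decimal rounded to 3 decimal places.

Compute the likelihood of the observed sequence for each case: P(data | bag A) = (2/9)(7/8)(6/7) = 1/6; P(data | bag B) = (4/5)(1/4)(0/3) = 0; P(data | bag C) = (3/11)(8/10)(7/9) = 28/165.
The prior-weighted likelihoods are 1/3 · 1/6 = 1/18, 1/3 · 0 = 0, 1/3 · 28/165 = 28/495; with total 37/330.
Dividing through by the total gives posterior P(bag A | data) = 55/111, P(bag B | data) = 0, P(bag C | data) = 56/111.
Averaging over the posterior, P(green next | data) = (5/6)(55/111) + (3/4)(56/111) = 527/666.

0.791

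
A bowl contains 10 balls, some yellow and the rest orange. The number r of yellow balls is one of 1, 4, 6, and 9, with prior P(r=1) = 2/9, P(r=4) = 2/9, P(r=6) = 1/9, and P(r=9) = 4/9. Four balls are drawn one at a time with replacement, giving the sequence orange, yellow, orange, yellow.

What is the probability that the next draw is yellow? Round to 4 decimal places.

0.5033

Compute the likelihood of the observed sequence for each case: P(data | r = 1) = (9/10)(1/10)(9/10)(1/10) = 0.0081; P(data | r = 4) = (6/10)(4/10)(6/10)(4/10) = 0.0576; P(data | r = 6) = (4/10)(6/10)(4/10)(6/10) = 0.0576; P(data | r = 9) = (1/10)(9/10)(1/10)(9/10) = 0.0081.
The prior-weighted likelihoods are 2/9 · 0.0081 = 0.0018, 2/9 · 0.0576 = 0.0128, 1/9 · 0.0576 = 0.0064, 4/9 · 0.0081 = 0.0036; with total 0.0246.
Dividing through by the total gives posterior P(r = 1 | data) = 0.073171, P(r = 4 | data) = 0.52033, P(r = 6 | data) = 0.26016, P(r = 9 | data) = 0.14634.
The predictive probability is P(yellow next | data) = (1/10)(0.073171) + (2/5)(0.52033) + (3/5)(0.26016) + (9/10)(0.14634) = 0.50325.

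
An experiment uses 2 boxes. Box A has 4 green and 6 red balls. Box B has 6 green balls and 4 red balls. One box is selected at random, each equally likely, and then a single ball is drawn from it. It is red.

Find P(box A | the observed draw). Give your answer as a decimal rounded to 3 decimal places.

The likelihood of this draw under each hypothesis: P(data | box A) = (6/10) = 3/5; P(data | box B) = (4/10) = 2/5.
Multiplying each by its prior: 1/2 · 3/5 = 3/10, 1/2 · 2/5 = 1/5; summing to 1/2.
Hence P(box A | data) = (3/10) / (1/2) = 3/5.

0.600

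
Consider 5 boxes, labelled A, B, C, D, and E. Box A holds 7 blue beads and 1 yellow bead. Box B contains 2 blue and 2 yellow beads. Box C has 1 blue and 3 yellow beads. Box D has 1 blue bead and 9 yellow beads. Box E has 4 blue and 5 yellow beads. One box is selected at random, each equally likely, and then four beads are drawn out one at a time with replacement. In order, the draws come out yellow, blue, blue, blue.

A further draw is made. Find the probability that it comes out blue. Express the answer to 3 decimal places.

Compute the likelihood of the observed sequence for each case: P(data | box A) = (1/8)(7/8)(7/8)(7/8) = 0.08374; P(data | box B) = (2/4)(2/4)(2/4)(2/4) = 0.0625; P(data | box C) = (3/4)(1/4)(1/4)(1/4) = 0.011719; P(data | box D) = (9/10)(1/10)(1/10)(1/10) = 0.0009; P(data | box E) = (5/9)(4/9)(4/9)(4/9) = 0.048773.
Multiplying each by its prior: 1/5 · 0.08374 = 0.016748, 1/5 · 0.0625 = 0.0125, 1/5 · 0.011719 = 0.0023437, 1/5 · 0.0009 = 0.00018, 1/5 · 0.048773 = 0.0097546; these sum to 0.041526.
The posterior is then P(box A | data) = 0.40331, P(box B | data) = 0.30101, P(box C | data) = 0.05644, P(box D | data) = 0.0043346, P(box E | data) = 0.2349.
Averaging over the posterior, P(blue next | data) = (7/8)(0.40331) + (1/2)(0.30101) + (1/4)(0.05644) + (1/10)(0.0043346) + (4/9)(0.2349) = 0.62235.

0.622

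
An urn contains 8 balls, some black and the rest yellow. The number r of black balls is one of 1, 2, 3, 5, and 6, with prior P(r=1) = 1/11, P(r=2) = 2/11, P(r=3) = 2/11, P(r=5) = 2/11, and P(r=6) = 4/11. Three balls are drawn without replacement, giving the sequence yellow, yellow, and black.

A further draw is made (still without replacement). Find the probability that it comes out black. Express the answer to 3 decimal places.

Compute the likelihood of the observed sequence for each case: P(data | r = 1) = (7/8)(6/7)(1/6) = 1/8; P(data | r = 2) = (6/8)(5/7)(2/6) = 5/28; P(data | r = 3) = (5/8)(4/7)(3/6) = 5/28; P(data | r = 5) = (3/8)(2/7)(5/6) = 5/56; P(data | r = 6) = (2/8)(1/7)(6/6) = 1/28.
The prior-weighted likelihoods are 1/11 · 1/8 = 1/88, 2/11 · 5/28 = 5/154, 2/11 · 5/28 = 5/154, 2/11 · 5/56 = 5/308, 4/11 · 1/28 = 1/77; these sum to 65/616.
Normalising, the posterior is P(r = 1 | data) = 7/65, P(r = 2 | data) = 4/13, P(r = 3 | data) = 4/13, P(r = 5 | data) = 2/13, P(r = 6 | data) = 8/65.
So P(black next | data) = Σ P(black next | H) P(H | data) = (0)(7/65) + (1/5)(4/13) + (2/5)(4/13) + (4/5)(2/13) + (1)(8/65) = 28/65.

0.431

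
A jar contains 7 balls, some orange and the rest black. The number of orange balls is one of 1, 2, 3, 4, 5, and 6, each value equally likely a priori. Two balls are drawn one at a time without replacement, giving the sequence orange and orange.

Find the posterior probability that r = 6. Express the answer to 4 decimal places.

0.4286

Under each hypothesis, the probability of the observed sequence is: P(data | r = 1) = (1/7)(0/6) = 0; P(data | r = 2) = (2/7)(1/6) = 1/21; P(data | r = 3) = (3/7)(2/6) = 1/7; P(data | r = 4) = (4/7)(3/6) = 2/7; P(data | r = 5) = (5/7)(4/6) = 10/21; P(data | r = 6) = (6/7)(5/6) = 5/7.
The prior-weighted likelihoods are 1/6 · 0 = 0, 1/6 · 1/21 = 1/126, 1/6 · 1/7 = 1/42, 1/6 · 2/7 = 1/21, 1/6 · 10/21 = 5/63, 1/6 · 5/7 = 5/42; summing to 5/18.
Hence P(r = 6 | data) = (5/42) / (5/18) = 3/7.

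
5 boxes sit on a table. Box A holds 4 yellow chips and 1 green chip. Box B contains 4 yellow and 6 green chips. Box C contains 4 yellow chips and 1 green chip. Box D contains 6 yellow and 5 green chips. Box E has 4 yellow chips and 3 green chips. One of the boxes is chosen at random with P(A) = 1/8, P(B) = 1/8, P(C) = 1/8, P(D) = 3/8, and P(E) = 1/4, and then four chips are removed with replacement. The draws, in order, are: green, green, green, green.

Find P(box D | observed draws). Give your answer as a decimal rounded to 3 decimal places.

The likelihood of the observed sequence under each hypothesis: P(data | box A) = (1/5)(1/5)(1/5)(1/5) = 0.0016; P(data | box B) = (6/10)(6/10)(6/10)(6/10) = 0.1296; P(data | box C) = (1/5)(1/5)(1/5)(1/5) = 0.0016; P(data | box D) = (5/11)(5/11)(5/11)(5/11) = 0.042688; P(data | box E) = (3/7)(3/7)(3/7)(3/7) = 0.033736.
Multiplying each by its prior: 1/8 · 0.0016 = 0.0002, 1/8 · 0.1296 = 0.0162, 1/8 · 0.0016 = 0.0002, 3/8 · 0.042688 = 0.016008, 1/4 · 0.033736 = 0.008434; with total 0.041042.
By Bayes' rule, P(box D | data) = (0.016008) / (0.041042) = 0.39004.

0.390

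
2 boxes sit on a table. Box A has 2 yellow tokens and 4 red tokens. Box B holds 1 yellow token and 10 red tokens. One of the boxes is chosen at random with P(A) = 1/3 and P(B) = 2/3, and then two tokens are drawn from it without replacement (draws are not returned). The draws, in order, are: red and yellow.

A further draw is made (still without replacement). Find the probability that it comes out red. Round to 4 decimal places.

0.8514

Under each hypothesis, the probability of the observed sequence is: P(data | box A) = (4/6)(2/5) = 4/15; P(data | box B) = (10/11)(1/10) = 1/11.
Multiplying each by its prior: 1/3 · 4/15 = 4/45, 2/3 · 1/11 = 2/33; these sum to 74/495.
Dividing through by the total gives posterior P(box A | data) = 22/37, P(box B | data) = 15/37.
So P(red next | data) = Σ P(red next | H) P(H | data) = (3/4)(22/37) + (1)(15/37) = 63/74.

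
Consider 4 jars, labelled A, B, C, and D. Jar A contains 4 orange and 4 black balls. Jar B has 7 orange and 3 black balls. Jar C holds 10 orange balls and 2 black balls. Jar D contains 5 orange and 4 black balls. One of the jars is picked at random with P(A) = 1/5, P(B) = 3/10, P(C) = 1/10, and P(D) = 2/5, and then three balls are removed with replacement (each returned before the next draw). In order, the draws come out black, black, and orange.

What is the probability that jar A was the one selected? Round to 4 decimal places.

0.2774

Compute the likelihood of the observed sequence for each case: P(data | jar A) = (4/8)(4/8)(4/8) = 0.125; P(data | jar B) = (3/10)(3/10)(7/10) = 0.063; P(data | jar C) = (2/12)(2/12)(10/12) = 0.023148; P(data | jar D) = (4/9)(4/9)(5/9) = 0.10974.
Weighting by the prior gives 1/5 · 0.125 = 0.025, 3/10 · 0.063 = 0.0189, 1/10 · 0.023148 = 0.0023148, 2/5 · 0.10974 = 0.043896; summing to 0.090111.
So P(jar A | data) = (0.025) / (0.090111) = 0.27744.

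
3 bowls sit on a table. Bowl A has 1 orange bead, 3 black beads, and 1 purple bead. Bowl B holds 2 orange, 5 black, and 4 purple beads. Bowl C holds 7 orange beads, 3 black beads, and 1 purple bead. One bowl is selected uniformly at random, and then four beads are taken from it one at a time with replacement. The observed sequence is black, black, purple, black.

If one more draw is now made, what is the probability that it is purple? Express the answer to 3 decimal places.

0.268

Compute the likelihood of the observed sequence for each case: P(data | bowl A) = (3/5)(3/5)(1/5)(3/5) = 0.0432; P(data | bowl B) = (5/11)(5/11)(4/11)(5/11) = 0.034151; P(data | bowl C) = (3/11)(3/11)(1/11)(3/11) = 0.0018441.
Multiplying each by its prior: 1/3 · 0.0432 = 0.0144, 1/3 · 0.034151 = 0.011384, 1/3 · 0.0018441 = 0.00061471; these sum to 0.026398.
The posterior is then P(bowl A | data) = 0.54549, P(bowl B | data) = 0.43122, P(bowl C | data) = 0.023286.
So P(purple next | data) = Σ P(purple next | H) P(H | data) = (1/5)(0.54549) + (4/11)(0.43122) + (1/11)(0.023286) = 0.26802.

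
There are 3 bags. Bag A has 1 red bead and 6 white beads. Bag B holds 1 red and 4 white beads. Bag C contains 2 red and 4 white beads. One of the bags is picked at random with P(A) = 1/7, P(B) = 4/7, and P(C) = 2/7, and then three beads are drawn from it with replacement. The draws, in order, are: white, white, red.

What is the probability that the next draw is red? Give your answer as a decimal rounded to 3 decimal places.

0.237

Compute the likelihood of the observed sequence for each case: P(data | bag A) = (6/7)(6/7)(1/7) = 0.10496; P(data | bag B) = (4/5)(4/5)(1/5) = 0.128; P(data | bag C) = (4/6)(4/6)(2/6) = 0.14815.
The prior-weighted likelihoods are 1/7 · 0.10496 = 0.014994, 4/7 · 0.128 = 0.073143, 2/7 · 0.14815 = 0.042328; these sum to 0.13046.
Dividing through by the total gives posterior P(bag A | data) = 0.11493, P(bag B | data) = 0.56063, P(bag C | data) = 0.32444.
Averaging over the posterior, P(red next | data) = (1/7)(0.11493) + (1/5)(0.56063) + (1/3)(0.32444) = 0.23669.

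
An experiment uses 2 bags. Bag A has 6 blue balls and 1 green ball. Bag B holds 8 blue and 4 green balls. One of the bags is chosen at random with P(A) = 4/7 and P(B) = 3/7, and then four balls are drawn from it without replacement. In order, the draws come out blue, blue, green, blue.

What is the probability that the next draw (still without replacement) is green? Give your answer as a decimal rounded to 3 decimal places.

Under each hypothesis, the probability of the observed sequence is: P(data | bag A) = (6/7)(5/6)(1/5)(4/4) = 0.14286; P(data | bag B) = (8/12)(7/11)(4/10)(6/9) = 0.11313.
Weighting by the prior gives 4/7 · 0.14286 = 0.081633, 3/7 · 0.11313 = 0.048485; summing to 0.13012.
The posterior is then P(bag A | data) = 0.62738, P(bag B | data) = 0.37262.
Averaging over the posterior, P(green next | data) = (0)(0.62738) + (3/8)(0.37262) = 0.13973.

0.140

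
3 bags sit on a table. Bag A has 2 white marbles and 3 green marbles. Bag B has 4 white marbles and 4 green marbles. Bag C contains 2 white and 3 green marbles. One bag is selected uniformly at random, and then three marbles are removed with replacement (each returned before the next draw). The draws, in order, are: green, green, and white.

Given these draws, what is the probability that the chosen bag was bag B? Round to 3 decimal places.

0.303

For each hypothesis, P(data | H) works out to: P(data | bag A) = (3/5)(3/5)(2/5) = 0.144; P(data | bag B) = (4/8)(4/8)(4/8) = 0.125; P(data | bag C) = (3/5)(3/5)(2/5) = 0.144.
The prior-weighted likelihoods are 1/3 · 0.144 = 0.048, 1/3 · 0.125 = 0.041667, 1/3 · 0.144 = 0.048; these sum to 0.13767.
Hence P(bag B | data) = (0.041667) / (0.13767) = 0.30266.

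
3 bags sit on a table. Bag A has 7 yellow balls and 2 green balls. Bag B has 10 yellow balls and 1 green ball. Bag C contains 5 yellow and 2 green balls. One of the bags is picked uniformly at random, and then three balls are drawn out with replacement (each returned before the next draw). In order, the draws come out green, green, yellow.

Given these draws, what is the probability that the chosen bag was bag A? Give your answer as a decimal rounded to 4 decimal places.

For each hypothesis, P(data | H) works out to: P(data | bag A) = (2/9)(2/9)(7/9) = 0.038409; P(data | bag B) = (1/11)(1/11)(10/11) = 0.0075131; P(data | bag C) = (2/7)(2/7)(5/7) = 0.058309.
The prior-weighted likelihoods are 1/3 · 0.038409 = 0.012803, 1/3 · 0.0075131 = 0.0025044, 1/3 · 0.058309 = 0.019436; these sum to 0.034744.
So P(bag A | data) = (0.012803) / (0.034744) = 0.3685.

0.3685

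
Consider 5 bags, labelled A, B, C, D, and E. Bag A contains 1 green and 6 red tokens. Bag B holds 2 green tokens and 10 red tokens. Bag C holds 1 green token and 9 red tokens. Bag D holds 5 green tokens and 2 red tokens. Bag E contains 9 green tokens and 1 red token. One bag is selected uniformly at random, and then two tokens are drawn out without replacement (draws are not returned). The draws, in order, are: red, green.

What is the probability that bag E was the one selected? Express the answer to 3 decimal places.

The likelihood of the observed sequence under each hypothesis: P(data | bag A) = (6/7)(1/6) = 0.14286; P(data | bag B) = (10/12)(2/11) = 0.15152; P(data | bag C) = (9/10)(1/9) = 0.1; P(data | bag D) = (2/7)(5/6) = 0.2381; P(data | bag E) = (1/10)(9/9) = 0.1.
Weighting by the prior gives 1/5 · 0.14286 = 0.028571, 1/5 · 0.15152 = 0.030303, 1/5 · 0.1 = 0.02, 1/5 · 0.2381 = 0.047619, 1/5 · 0.1 = 0.02; with total 0.14649.
Therefore the posterior P(bag E | data) = (0.02) / (0.14649) = 0.13652.

0.137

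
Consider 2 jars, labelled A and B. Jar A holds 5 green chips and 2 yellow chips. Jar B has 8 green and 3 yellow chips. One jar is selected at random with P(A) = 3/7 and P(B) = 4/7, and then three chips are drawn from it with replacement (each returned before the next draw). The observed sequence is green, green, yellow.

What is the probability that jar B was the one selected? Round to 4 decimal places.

The likelihood of the observed sequence under each hypothesis: P(data | jar A) = (5/7)(5/7)(2/7) = 0.14577; P(data | jar B) = (8/11)(8/11)(3/11) = 0.14425.
Weighting by the prior gives 3/7 · 0.14577 = 0.062474, 4/7 · 0.14425 = 0.08243; summing to 0.1449.
Hence P(jar B | data) = (0.08243) / (0.1449) = 0.56886.

0.5689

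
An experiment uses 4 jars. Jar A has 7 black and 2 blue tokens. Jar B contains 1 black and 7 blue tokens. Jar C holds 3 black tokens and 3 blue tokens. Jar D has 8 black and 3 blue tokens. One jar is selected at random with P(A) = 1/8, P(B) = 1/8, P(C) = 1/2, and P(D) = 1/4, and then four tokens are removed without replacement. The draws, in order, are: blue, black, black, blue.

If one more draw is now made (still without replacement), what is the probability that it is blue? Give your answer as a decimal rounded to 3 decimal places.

0.414

Under each hypothesis, the probability of the observed sequence is: P(data | jar A) = (2/9)(7/8)(6/7)(1/6) = 0.027778; P(data | jar B) = (7/8)(1/7)(0/6) = 0; P(data | jar C) = (3/6)(3/5)(2/4)(2/3) = 0.1; P(data | jar D) = (3/11)(8/10)(7/9)(2/8) = 0.042424.
The prior-weighted likelihoods are 1/8 · 0.027778 = 0.0034722, 1/8 · 0 = 0, 1/2 · 0.1 = 0.05, 1/4 · 0.042424 = 0.010606; summing to 0.064078.
The posterior is then P(jar A | data) = 0.054187, P(jar B | data) = 0, P(jar C | data) = 0.7803, P(jar D | data) = 0.16552.
Averaging over the posterior, P(blue next | data) = (0)(0.054187) + (1/2)(0.7803) + (1/7)(0.16552) = 0.41379.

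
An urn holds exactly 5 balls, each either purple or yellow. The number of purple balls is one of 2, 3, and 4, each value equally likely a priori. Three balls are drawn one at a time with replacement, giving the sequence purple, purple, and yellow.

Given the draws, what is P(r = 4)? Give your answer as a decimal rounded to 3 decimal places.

0.348

For each hypothesis, P(data | H) works out to: P(data | r = 2) = (2/5)(2/5)(3/5) = 12/125; P(data | r = 3) = (3/5)(3/5)(2/5) = 18/125; P(data | r = 4) = (4/5)(4/5)(1/5) = 16/125.
Multiplying each by its prior: 1/3 · 12/125 = 4/125, 1/3 · 18/125 = 6/125, 1/3 · 16/125 = 16/375; with total 46/375.
Hence P(r = 4 | data) = (16/375) / (46/375) = 8/23.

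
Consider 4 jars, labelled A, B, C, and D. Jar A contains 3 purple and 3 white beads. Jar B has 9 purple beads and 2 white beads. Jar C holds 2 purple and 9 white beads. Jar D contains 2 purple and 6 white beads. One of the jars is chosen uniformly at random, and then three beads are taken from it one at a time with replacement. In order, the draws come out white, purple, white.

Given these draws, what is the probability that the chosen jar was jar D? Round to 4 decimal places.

0.3394

Under each hypothesis, the probability of the observed sequence is: P(data | jar A) = (3/6)(3/6)(3/6) = 0.125; P(data | jar B) = (2/11)(9/11)(2/11) = 0.027047; P(data | jar C) = (9/11)(2/11)(9/11) = 0.12171; P(data | jar D) = (6/8)(2/8)(6/8) = 0.14062.
The prior-weighted likelihoods are 1/4 · 0.125 = 0.03125, 1/4 · 0.027047 = 0.0067618, 1/4 · 0.12171 = 0.030428, 1/4 · 0.14062 = 0.035156; these sum to 0.1036.
Therefore the posterior P(jar D | data) = (0.035156) / (0.1036) = 0.33936.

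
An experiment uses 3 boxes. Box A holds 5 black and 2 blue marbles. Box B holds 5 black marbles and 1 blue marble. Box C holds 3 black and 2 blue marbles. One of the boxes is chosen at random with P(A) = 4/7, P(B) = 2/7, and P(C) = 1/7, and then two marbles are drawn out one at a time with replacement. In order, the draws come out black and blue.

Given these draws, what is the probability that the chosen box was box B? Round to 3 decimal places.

0.208

For each hypothesis, P(data | H) works out to: P(data | box A) = (5/7)(2/7) = 0.20408; P(data | box B) = (5/6)(1/6) = 0.13889; P(data | box C) = (3/5)(2/5) = 0.24.
Weighting by the prior gives 4/7 · 0.20408 = 0.11662, 2/7 · 0.13889 = 0.039683, 1/7 · 0.24 = 0.034286; summing to 0.19059.
So P(box B | data) = (0.039683) / (0.19059) = 0.20821.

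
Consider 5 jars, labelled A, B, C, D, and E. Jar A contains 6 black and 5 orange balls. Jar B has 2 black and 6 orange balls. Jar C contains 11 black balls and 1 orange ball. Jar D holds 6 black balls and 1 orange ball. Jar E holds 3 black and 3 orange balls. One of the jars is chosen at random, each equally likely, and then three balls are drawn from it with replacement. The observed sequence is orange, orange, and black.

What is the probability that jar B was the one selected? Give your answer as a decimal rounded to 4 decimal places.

The likelihood of the observed sequence under each hypothesis: P(data | jar A) = (5/11)(5/11)(6/11) = 0.1127; P(data | jar B) = (6/8)(6/8)(2/8) = 0.14062; P(data | jar C) = (1/12)(1/12)(11/12) = 0.0063657; P(data | jar D) = (1/7)(1/7)(6/7) = 0.017493; P(data | jar E) = (3/6)(3/6)(3/6) = 0.125.
The prior-weighted likelihoods are 1/5 · 0.1127 = 0.022539, 1/5 · 0.14062 = 0.028125, 1/5 · 0.0063657 = 0.0012731, 1/5 · 0.017493 = 0.0034985, 1/5 · 0.125 = 0.025; summing to 0.080436.
By Bayes' rule, P(jar B | data) = (0.028125) / (0.080436) = 0.34966.

0.3497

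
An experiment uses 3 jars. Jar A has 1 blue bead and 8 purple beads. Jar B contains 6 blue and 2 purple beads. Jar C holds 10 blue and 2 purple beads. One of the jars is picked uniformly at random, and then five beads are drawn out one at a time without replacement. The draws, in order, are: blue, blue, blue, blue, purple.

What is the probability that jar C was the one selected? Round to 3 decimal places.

0.497

For each hypothesis, P(data | H) works out to: P(data | jar A) = (1/9)(0/8) = 0; P(data | jar B) = (6/8)(5/7)(4/6)(3/5)(2/4) = 0.10714; P(data | jar C) = (10/12)(9/11)(8/10)(7/9)(2/8) = 0.10606.
Weighting by the prior gives 1/3 · 0 = 0, 1/3 · 0.10714 = 0.035714, 1/3 · 0.10606 = 0.035354; summing to 0.071068.
Hence P(jar C | data) = (0.035354) / (0.071068) = 0.49746.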